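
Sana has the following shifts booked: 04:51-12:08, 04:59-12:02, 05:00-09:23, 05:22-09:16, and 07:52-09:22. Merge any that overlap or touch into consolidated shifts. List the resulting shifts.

04:59–12:02 overlaps/touches 04:51–12:08 → extend to 04:51–12:08.
05:00–09:23 overlaps/touches 04:51–12:08 → extend to 04:51–12:08.
05:22–09:16 overlaps/touches 04:51–12:08 → extend to 04:51–12:08.
07:52–09:22 overlaps/touches 04:51–12:08 → extend to 04:51–12:08.

04:51–12:08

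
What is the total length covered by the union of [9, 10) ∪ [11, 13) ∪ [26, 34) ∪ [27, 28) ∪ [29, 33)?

11

Merged: [9, 10), [11, 13), [26, 34).
Lengths: 1 + 2 + 8 = 11.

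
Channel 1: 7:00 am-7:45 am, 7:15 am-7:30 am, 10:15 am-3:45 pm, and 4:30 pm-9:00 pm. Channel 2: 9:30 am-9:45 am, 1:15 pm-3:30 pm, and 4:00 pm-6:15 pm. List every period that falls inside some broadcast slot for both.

Merge the first list: 7:00 am-7:45 am, 10:15 am-3:45 pm, 4:30 pm-9:00 pm.
7:00 am-7:45 am: no overlap with the second set.
10:15 am-3:45 pm meets the second set on 1:15 pm-3:30 pm.
4:30 pm-9:00 pm meets the second set on 4:30 pm-6:15 pm.

1:15 pm-3:30 pm, 4:30 pm-6:15 pm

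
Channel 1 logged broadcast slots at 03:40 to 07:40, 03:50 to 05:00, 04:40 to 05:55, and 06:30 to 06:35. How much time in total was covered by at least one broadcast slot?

4 h

Merged: 03:40–07:40.
Length: 4 h.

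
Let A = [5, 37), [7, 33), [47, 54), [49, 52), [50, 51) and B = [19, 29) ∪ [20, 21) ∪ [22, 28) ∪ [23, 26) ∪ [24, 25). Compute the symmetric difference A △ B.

[5, 19) ∪ [29, 37) ∪ [47, 54)

Merge the first list: [5, 37), [47, 54).
Merge the second list: [19, 29).
A but not B: [5, 19), [29, 37), [47, 54).
B but not A: none.
Combining gives A △ B.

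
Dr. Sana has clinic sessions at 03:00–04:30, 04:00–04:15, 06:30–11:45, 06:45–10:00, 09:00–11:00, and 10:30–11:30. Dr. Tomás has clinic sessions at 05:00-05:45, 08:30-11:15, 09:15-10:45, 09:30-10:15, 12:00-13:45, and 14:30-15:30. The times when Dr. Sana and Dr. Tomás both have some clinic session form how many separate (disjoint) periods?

1

Merge the first list: 03:00-04:30, 06:30-11:45.
Merge the second list: 05:00-05:45, 08:30-11:15, 12:00-13:45, 14:30-15:30.
A ∩ B = 08:30-11:15.
That is 1 disjoint piece.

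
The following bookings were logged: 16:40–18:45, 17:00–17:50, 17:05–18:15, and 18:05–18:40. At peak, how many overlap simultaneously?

3

Sweep endpoints in order; track running count of active intervals.
Peak of 3 reached at 17:05.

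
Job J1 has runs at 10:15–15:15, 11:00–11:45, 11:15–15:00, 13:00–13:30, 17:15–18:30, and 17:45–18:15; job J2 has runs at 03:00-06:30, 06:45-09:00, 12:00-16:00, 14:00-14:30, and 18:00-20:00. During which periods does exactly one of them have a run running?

03:00–06:30, 06:45–09:00, 10:15–12:00, 15:15–16:00, 17:15–18:00, 18:30–20:00

A, merged: 10:15–15:15, 17:15–18:30.
B, merged: 03:00–06:30, 06:45–09:00, 12:00–16:00, 18:00–20:00.
A \ B = 10:15–12:00, 17:15–18:00.
B \ A = 03:00–06:30, 06:45–09:00, 15:15–16:00, 18:30–20:00.
Union of the two gives the symmetric difference.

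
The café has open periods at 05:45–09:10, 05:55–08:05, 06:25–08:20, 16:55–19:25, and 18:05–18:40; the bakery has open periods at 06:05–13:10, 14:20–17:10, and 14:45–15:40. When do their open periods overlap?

Merge the first list: 05:45–09:10, 16:55–19:25.
Merge the second list: 06:05–13:10, 14:20–17:10.
05:45–09:10 meets the second set on 06:05–09:10.
16:55–19:25 meets the second set on 16:55–17:10.

06:05–09:10, 16:55–17:10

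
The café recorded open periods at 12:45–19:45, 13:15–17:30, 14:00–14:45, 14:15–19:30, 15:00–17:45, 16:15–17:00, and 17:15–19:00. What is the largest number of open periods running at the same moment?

At 16:15, 5 of the intervals are simultaneously active.
No point has more.

5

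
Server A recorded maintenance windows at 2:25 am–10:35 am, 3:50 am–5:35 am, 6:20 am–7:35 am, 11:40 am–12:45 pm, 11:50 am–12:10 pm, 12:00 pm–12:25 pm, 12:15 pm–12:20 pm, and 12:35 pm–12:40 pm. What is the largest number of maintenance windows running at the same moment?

Walk the sorted start/end points keeping a running depth.
The depth first hits 3 at 12:00 pm.

3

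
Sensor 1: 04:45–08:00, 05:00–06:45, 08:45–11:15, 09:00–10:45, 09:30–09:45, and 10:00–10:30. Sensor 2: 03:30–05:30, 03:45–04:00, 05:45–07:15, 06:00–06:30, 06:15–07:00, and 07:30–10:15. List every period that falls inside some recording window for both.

04:45-05:30, 05:45-07:15, 07:30-08:00, 08:45-10:15

Merge the first list: 04:45-08:00, 08:45-11:15.
Merge the second list: 03:30-05:30, 05:45-07:15, 07:30-10:15.
04:45-08:00 meets the second set on 04:45-05:30, 05:45-07:15, 07:30-08:00.
08:45-11:15 meets the second set on 08:45-10:15.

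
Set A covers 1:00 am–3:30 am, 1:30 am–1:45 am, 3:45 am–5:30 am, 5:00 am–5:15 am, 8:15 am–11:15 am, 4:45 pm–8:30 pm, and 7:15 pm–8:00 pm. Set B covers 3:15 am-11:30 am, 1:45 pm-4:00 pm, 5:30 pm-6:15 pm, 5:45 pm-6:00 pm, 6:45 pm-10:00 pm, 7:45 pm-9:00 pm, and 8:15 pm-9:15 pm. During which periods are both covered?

Merge the first list: 1:00 am–3:30 am, 3:45 am–5:30 am, 8:15 am–11:15 am, 4:45 pm–8:30 pm.
Merge the second list: 3:15 am–11:30 am, 1:45 pm–4:00 pm, 5:30 pm–6:15 pm, 6:45 pm–10:00 pm.
1:00 am–3:30 am meets the second set on 3:15 am–3:30 am.
3:45 am–5:30 am meets the second set on 3:45 am–5:30 am.
8:15 am–11:15 am meets the second set on 8:15 am–11:15 am.
4:45 pm–8:30 pm meets the second set on 5:30 pm–6:15 pm, 6:45 pm–8:30 pm.

3:15 am–3:30 am, 3:45 am–5:30 am, 8:15 am–11:15 am, 5:30 pm–6:15 pm, 6:45 pm–8:30 pm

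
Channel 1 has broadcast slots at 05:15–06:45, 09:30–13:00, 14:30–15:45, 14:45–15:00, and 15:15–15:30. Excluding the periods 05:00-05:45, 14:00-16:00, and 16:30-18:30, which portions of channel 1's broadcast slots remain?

05:45-06:45, 09:30-13:00

First set merges to 05:15-06:45, 09:30-13:00, 14:30-15:45.
05:15-06:45 \ B = 05:45-06:45.
09:30-13:00: nothing removed.
14:30-15:45: entirely removed.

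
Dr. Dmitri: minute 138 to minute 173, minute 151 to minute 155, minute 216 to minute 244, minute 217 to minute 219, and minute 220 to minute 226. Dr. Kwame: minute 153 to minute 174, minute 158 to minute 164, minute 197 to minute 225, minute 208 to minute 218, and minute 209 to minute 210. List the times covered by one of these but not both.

minute 138 to minute 153, minute 173 to minute 174, minute 197 to minute 216, minute 225 to minute 244

Merge the first list: minute 138 to minute 173, minute 216 to minute 244.
Merge the second list: minute 153 to minute 174, minute 197 to minute 225.
Only in the first: minute 138 to minute 153, minute 225 to minute 244.
Only in the second: minute 173 to minute 174, minute 197 to minute 216.
Together these are the periods covered by exactly one.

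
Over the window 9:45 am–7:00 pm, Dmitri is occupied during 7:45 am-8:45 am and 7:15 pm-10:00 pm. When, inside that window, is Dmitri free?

9:45 am–7:00 pm

Covered (merged): 7:45 am–8:45 am, 7:15 pm–10:00 pm.
Uncovered inside 9:45 am–7:00 pm: 9:45 am–7:00 pm.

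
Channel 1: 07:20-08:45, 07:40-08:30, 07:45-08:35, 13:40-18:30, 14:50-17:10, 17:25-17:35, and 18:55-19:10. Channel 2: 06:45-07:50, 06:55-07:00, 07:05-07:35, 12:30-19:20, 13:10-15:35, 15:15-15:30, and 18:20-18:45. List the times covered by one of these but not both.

06:45–07:20, 07:50–08:45, 12:30–13:40, 18:30–18:55, 19:10–19:20

First set merges to 07:20–08:45, 13:40–18:30, 18:55–19:10.
Second set merges to 06:45–07:50, 12:30–19:20.
Only in the first: 07:50–08:45.
Only in the second: 06:45–07:20, 12:30–13:40, 18:30–18:55, 19:10–19:20.
Together these are the periods covered by exactly one.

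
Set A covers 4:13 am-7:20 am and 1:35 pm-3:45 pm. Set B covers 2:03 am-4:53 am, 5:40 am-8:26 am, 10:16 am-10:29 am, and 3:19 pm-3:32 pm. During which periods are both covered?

4:13 am–7:20 am meets the second set on 4:13 am–4:53 am, 5:40 am–7:20 am.
1:35 pm–3:45 pm meets the second set on 3:19 pm–3:32 pm.

4:13 am–4:53 am, 5:40 am–7:20 am, 3:19 pm–3:32 pm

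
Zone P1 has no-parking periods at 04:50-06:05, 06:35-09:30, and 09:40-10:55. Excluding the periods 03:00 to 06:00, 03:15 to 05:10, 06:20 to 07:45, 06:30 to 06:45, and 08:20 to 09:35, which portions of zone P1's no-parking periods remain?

06:00-06:05, 07:45-08:20, 09:40-10:55

Second set merges to 03:00-06:00, 06:20-07:45, 08:20-09:35.
04:50-06:05 \ B = 06:00-06:05.
06:35-09:30 \ B = 07:45-08:20.
09:40-10:55: nothing removed.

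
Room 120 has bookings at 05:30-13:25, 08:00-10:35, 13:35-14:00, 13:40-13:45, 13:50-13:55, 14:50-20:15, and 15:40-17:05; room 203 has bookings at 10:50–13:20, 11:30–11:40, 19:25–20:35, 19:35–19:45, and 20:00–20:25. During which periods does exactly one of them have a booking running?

05:30–10:50, 13:20–13:25, 13:35–14:00, 14:50–19:25, 20:15–20:35

First set merges to 05:30–13:25, 13:35–14:00, 14:50–20:15.
Second set merges to 10:50–13:20, 19:25–20:35.
A \ B = 05:30–10:50, 13:20–13:25, 13:35–14:00, 14:50–19:25.
B \ A = 20:15–20:35.
Union of the two gives the symmetric difference.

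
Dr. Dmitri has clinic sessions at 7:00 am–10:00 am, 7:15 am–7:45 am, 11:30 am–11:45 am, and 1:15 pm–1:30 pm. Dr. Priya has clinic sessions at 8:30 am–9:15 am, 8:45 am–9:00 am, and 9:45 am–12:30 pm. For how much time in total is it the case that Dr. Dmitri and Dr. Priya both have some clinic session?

First set merges to 7:00 am–10:00 am, 11:30 am–11:45 am, 1:15 pm–1:30 pm.
Second set merges to 8:30 am–9:15 am, 9:45 am–12:30 pm.
A ∩ B = 8:30 am–9:15 am, 9:45 am–10:00 am, 11:30 am–11:45 am.
Total: 45 min + 15 min + 15 min = 1 h 15 min.

1 h 15 min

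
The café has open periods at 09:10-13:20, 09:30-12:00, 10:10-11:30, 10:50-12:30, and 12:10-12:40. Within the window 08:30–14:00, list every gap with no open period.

08:30–09:10, 13:20–14:00

The merged coverage is 09:10–13:20.
Gaps within 08:30–14:00: 08:30–09:10, 13:20–14:00.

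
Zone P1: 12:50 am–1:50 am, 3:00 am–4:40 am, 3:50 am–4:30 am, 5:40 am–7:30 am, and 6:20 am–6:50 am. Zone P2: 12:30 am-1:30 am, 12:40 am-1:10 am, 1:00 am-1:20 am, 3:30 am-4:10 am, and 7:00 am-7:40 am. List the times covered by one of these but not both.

First set merges to 12:50 am-1:50 am, 3:00 am-4:40 am, 5:40 am-7:30 am.
Second set merges to 12:30 am-1:30 am, 3:30 am-4:10 am, 7:00 am-7:40 am.
Only in the first: 1:30 am-1:50 am, 3:00 am-3:30 am, 4:10 am-4:40 am, 5:40 am-7:00 am.
Only in the second: 12:30 am-12:50 am, 7:30 am-7:40 am.
Together these are the periods covered by exactly one.

12:30 am-12:50 am, 1:30 am-1:50 am, 3:00 am-3:30 am, 4:10 am-4:40 am, 5:40 am-7:00 am, 7:30 am-7:40 am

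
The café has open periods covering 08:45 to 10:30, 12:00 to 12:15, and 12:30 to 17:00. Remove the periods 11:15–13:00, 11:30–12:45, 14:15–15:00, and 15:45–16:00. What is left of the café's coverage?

08:45-10:30, 13:00-14:15, 15:00-15:45, 16:00-17:00

B, merged: 11:15-13:00, 14:15-15:00, 15:45-16:00.
08:45-10:30: no B overlap → unchanged.
12:00-12:15: fully covered by B → removed.
12:30-17:00 minus B → 13:00-14:15, 15:00-15:45, 16:00-17:00.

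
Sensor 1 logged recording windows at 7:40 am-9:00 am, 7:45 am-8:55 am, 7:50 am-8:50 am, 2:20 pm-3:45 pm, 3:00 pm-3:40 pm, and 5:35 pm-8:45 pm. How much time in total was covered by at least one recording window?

Merged: 7:40 am–9:00 am, 2:20 pm–3:45 pm, 5:35 pm–8:45 pm.
Lengths: 1 h 20 min + 1 h 25 min + 3 h 10 min = 5 h 55 min.

5 h 55 min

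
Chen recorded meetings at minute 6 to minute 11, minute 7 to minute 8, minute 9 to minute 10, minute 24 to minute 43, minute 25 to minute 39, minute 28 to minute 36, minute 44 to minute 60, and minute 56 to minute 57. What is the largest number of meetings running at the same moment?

3

At minute 28, 3 of the intervals are simultaneously active.
No point has more.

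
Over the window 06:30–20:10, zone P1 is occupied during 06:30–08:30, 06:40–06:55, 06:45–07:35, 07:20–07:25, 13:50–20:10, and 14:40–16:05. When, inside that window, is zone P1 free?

08:30–13:50

Covered (merged): 06:30–08:30, 13:50–20:10.
Complement within 06:30–20:10: 08:30–13:50.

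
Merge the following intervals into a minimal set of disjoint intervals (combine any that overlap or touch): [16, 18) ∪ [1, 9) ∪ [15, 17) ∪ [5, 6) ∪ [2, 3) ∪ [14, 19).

[1, 9) ∪ [14, 19)

Sort by start: [1, 9), [2, 3), [5, 6), [14, 19), [15, 17), [16, 18).
[2, 3) overlaps/touches [1, 9) → extend to [1, 9).
[5, 6) overlaps/touches [1, 9) → extend to [1, 9).
[14, 19) is disjoint → start new block.
[15, 17) overlaps/touches [14, 19) → extend to [14, 19).
[16, 18) overlaps/touches [14, 19) → extend to [14, 19).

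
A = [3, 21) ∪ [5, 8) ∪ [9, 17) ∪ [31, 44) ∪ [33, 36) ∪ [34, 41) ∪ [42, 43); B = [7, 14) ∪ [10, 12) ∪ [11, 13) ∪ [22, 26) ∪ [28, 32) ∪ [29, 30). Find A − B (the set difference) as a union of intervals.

[3, 7) ∪ [14, 21) ∪ [32, 44)

First set merges to [3, 21), [31, 44).
Second set merges to [7, 14), [22, 26), [28, 32).
[3, 21) with B removed leaves [3, 7), [14, 21).
[31, 44) with B removed leaves [32, 44).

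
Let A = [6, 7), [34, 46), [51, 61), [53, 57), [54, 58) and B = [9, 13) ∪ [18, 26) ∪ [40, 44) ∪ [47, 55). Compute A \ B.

[6, 7) ∪ [34, 40) ∪ [44, 46) ∪ [55, 61)

Merge the first list: [6, 7), [34, 46), [51, 61).
[6, 7): no B overlap → unchanged.
[34, 46) minus B → [34, 40), [44, 46).
[51, 61) minus B → [55, 61).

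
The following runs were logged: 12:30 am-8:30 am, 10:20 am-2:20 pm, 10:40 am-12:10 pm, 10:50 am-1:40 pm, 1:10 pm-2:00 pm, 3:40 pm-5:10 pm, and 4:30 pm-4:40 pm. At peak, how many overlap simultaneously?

Sweep endpoints in order; track running count of active intervals.
Peak of 3 reached at 10:50 am.

3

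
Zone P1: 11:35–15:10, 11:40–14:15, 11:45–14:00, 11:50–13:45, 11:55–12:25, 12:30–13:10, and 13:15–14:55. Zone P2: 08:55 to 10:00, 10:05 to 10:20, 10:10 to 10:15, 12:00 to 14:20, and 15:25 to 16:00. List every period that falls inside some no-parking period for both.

12:00–14:20

Merge the first list: 11:35–15:10.
Merge the second list: 08:55–10:00, 10:05–10:20, 12:00–14:20, 15:25–16:00.
11:35–15:10 ∩ B → 12:00–14:20.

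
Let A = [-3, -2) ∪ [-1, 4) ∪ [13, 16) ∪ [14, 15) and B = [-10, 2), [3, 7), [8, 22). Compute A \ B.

[2, 3)

A, merged: [-3, -2), [-1, 4), [13, 16).
[-3, -2): entirely removed.
[-1, 4) \ B = [2, 3).
[13, 16): entirely removed.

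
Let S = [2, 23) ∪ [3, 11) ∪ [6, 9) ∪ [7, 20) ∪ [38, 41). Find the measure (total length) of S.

Merged: [2, 23), [38, 41).
Lengths: 21 + 3 = 24.

24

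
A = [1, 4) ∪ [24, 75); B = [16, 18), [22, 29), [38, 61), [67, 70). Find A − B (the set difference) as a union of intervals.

[1, 4) ∪ [29, 38) ∪ [61, 67) ∪ [70, 75)

[1, 4): no B overlap → unchanged.
[24, 75) minus B → [29, 38), [61, 67), [70, 75).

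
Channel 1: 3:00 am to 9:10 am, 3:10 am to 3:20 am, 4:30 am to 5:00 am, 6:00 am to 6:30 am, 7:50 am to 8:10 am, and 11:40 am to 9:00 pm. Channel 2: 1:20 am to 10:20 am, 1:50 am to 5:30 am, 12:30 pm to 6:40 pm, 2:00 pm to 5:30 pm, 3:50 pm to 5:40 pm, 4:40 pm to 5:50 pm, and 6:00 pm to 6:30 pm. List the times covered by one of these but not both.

1:20 am-3:00 am, 9:10 am-10:20 am, 11:40 am-12:30 pm, 6:40 pm-9:00 pm

First set merges to 3:00 am-9:10 am, 11:40 am-9:00 pm.
Second set merges to 1:20 am-10:20 am, 12:30 pm-6:40 pm.
A but not B: 11:40 am-12:30 pm, 6:40 pm-9:00 pm.
B but not A: 1:20 am-3:00 am, 9:10 am-10:20 am.
Combining gives A △ B.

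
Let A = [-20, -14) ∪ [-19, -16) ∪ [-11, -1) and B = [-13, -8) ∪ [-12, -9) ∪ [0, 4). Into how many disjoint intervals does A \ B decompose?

2

A, merged: [-20, -14), [-11, -1).
B, merged: [-13, -8), [0, 4).
A \ B = [-20, -14), [-8, -1).
That is 2 disjoint pieces.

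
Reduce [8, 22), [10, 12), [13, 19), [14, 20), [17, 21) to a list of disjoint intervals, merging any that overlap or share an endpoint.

[8, 22)

[10, 12) overlaps/touches [8, 22) → extend to [8, 22).
[13, 19) overlaps/touches [8, 22) → extend to [8, 22).
[14, 20) overlaps/touches [8, 22) → extend to [8, 22).
[17, 21) overlaps/touches [8, 22) → extend to [8, 22).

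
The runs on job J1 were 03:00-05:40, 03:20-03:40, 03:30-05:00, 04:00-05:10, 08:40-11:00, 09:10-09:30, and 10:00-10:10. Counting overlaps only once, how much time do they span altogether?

5 h

Merged: 03:00–05:40, 08:40–11:00.
Lengths: 2 h 40 min + 2 h 20 min = 5 h.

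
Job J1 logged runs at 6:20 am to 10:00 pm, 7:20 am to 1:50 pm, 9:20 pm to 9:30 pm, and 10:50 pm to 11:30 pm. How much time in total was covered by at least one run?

Merged: 6:20 am–10:00 pm, 10:50 pm–11:30 pm.
Lengths: 15 h 40 min + 40 min = 16 h 20 min.

16 h 20 min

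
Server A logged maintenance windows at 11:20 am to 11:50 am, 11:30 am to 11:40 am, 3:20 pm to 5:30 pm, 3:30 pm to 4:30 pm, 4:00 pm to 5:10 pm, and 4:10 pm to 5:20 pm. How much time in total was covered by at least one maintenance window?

Merged: 11:20 am–11:50 am, 3:20 pm–5:30 pm.
Lengths: 30 min + 2 h 10 min = 2 h 40 min.

2 h 40 min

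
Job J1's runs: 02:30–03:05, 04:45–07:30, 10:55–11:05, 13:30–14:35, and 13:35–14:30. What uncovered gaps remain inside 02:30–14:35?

The merged coverage is 02:30-03:05, 04:45-07:30, 10:55-11:05, 13:30-14:35.
Complement within 02:30-14:35: 03:05-04:45, 07:30-10:55, 11:05-13:30.

03:05-04:45, 07:30-10:55, 11:05-13:30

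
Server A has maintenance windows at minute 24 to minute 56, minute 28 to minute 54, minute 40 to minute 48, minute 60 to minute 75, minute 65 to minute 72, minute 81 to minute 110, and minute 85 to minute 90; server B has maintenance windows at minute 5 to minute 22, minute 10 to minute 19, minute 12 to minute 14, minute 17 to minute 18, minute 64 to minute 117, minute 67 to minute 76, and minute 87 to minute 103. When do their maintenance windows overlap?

First set merges to minute 24 to minute 56, minute 60 to minute 75, minute 81 to minute 110.
Second set merges to minute 5 to minute 22, minute 64 to minute 117.
minute 24 to minute 56 meets no B interval.
minute 60 to minute 75 ∩ B → minute 64 to minute 75.
minute 81 to minute 110 ∩ B → minute 81 to minute 110.

minute 64 to minute 75, minute 81 to minute 110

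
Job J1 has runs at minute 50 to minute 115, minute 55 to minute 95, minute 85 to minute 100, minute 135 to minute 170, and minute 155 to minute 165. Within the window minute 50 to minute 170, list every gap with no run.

After merging, the occupied span is minute 50 to minute 115, minute 135 to minute 170.
Complement within minute 50 to minute 170: minute 115 to minute 135.

minute 115 to minute 135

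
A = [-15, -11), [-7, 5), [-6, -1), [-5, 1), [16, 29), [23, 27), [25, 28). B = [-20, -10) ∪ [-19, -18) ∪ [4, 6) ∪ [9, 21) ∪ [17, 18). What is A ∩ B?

[-15, -11) ∪ [4, 5) ∪ [16, 21)

Merge the first list: [-15, -11), [-7, 5), [16, 29).
Merge the second list: [-20, -10), [4, 6), [9, 21).
[-15, -11) ∩ B → [-15, -11).
[-7, 5) ∩ B → [4, 5).
[16, 29) ∩ B → [16, 21).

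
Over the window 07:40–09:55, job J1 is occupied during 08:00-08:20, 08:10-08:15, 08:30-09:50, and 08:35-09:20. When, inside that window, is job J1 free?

After merging, the occupied span is 08:00–08:20, 08:30–09:50.
Gaps within 07:40–09:55: 07:40–08:00, 08:20–08:30, 09:50–09:55.

07:40–08:00, 08:20–08:30, 09:50–09:55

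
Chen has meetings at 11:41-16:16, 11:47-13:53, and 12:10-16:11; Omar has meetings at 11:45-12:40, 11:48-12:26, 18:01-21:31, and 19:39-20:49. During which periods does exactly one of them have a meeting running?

11:41–11:45, 12:40–16:16, 18:01–21:31

Merge the first list: 11:41–16:16.
Merge the second list: 11:45–12:40, 18:01–21:31.
Only in the first: 11:41–11:45, 12:40–16:16.
Only in the second: 18:01–21:31.
Together these are the periods covered by exactly one.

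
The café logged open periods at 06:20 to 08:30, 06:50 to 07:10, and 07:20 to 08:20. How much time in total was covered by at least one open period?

Merged: 06:20–08:30.
Length: 2 h 10 min.

2 h 10 min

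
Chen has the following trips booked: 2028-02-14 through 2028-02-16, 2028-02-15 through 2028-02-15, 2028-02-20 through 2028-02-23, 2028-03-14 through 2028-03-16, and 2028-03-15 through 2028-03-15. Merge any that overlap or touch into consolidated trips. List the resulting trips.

2028-02-14 through 2028-02-16, 2028-02-20 through 2028-02-23, 2028-03-14 through 2028-03-16

2028-02-15 through 2028-02-15 overlaps/touches 2028-02-14 through 2028-02-16 → extend to 2028-02-14 through 2028-02-16.
2028-02-20 through 2028-02-23 is disjoint → start new block.
2028-03-14 through 2028-03-16 is disjoint → start new block.
2028-03-15 through 2028-03-15 overlaps/touches 2028-03-14 through 2028-03-16 → extend to 2028-03-14 through 2028-03-16.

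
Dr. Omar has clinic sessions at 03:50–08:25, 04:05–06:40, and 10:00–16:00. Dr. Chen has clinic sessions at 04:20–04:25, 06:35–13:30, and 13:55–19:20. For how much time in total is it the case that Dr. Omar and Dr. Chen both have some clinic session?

Merge the first list: 03:50-08:25, 10:00-16:00.
A ∩ B = 04:20-04:25, 06:35-08:25, 10:00-13:30, 13:55-16:00.
Total: 5 min + 1 h 50 min + 3 h 30 min + 2 h 5 min = 7 h 30 min.

7 h 30 min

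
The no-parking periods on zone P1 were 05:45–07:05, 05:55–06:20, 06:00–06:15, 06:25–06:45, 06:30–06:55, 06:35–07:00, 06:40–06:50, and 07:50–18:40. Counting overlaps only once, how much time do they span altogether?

Merged: 05:45–07:05, 07:50–18:40.
Lengths: 1 h 20 min + 10 h 50 min = 12 h 10 min.

12 h 10 min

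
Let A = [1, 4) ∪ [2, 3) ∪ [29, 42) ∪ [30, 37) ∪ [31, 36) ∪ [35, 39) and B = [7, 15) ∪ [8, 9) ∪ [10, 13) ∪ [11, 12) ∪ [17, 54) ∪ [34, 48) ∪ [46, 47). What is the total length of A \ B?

3

A, merged: [1, 4), [29, 42).
B, merged: [7, 15), [17, 54).
A \ B = [1, 4).
Total: 3.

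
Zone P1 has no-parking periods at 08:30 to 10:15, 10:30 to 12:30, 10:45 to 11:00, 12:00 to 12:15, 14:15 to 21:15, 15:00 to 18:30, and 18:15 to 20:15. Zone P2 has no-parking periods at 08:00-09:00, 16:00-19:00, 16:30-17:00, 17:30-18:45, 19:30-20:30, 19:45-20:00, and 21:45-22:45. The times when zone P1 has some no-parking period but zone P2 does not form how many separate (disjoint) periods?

A, merged: 08:30–10:15, 10:30–12:30, 14:15–21:15.
B, merged: 08:00–09:00, 16:00–19:00, 19:30–20:30, 21:45–22:45.
A \ B = 09:00–10:15, 10:30–12:30, 14:15–16:00, 19:00–19:30, 20:30–21:15.
That is 5 disjoint pieces.

5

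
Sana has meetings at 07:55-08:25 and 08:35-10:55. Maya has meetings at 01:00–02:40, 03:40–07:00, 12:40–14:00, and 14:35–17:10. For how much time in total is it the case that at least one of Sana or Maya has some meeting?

11 h 45 min

A ∪ B = 01:00–02:40, 03:40–07:00, 07:55–08:25, 08:35–10:55, 12:40–14:00, 14:35–17:10.
Total: 1 h 40 min + 3 h 20 min + 30 min + 2 h 20 min + 1 h 20 min + 2 h 35 min = 11 h 45 min.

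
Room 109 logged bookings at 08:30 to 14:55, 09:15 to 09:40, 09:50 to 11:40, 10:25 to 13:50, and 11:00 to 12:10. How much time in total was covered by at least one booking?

6 h 25 min

Merged: 08:30-14:55.
Length: 6 h 25 min.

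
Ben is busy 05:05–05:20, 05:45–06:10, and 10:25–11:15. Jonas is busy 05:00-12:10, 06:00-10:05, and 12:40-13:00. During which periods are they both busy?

05:05–05:20, 05:45–06:10, 10:25–11:15

Merge the second list: 05:00–12:10, 12:40–13:00.
05:05–05:20 ∩ B → 05:05–05:20.
05:45–06:10 ∩ B → 05:45–06:10.
10:25–11:15 ∩ B → 10:25–11:15.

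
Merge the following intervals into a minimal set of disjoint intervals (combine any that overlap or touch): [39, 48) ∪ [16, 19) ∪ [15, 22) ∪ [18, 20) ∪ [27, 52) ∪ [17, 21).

Sort by start: [15, 22), [16, 19), [17, 21), [18, 20), [27, 52), [39, 48).
[16, 19) overlaps/touches [15, 22) → extend to [15, 22).
[17, 21) overlaps/touches [15, 22) → extend to [15, 22).
[18, 20) overlaps/touches [15, 22) → extend to [15, 22).
[27, 52) is disjoint → start new block.
[39, 48) overlaps/touches [27, 52) → extend to [27, 52).

[15, 22) ∪ [27, 52)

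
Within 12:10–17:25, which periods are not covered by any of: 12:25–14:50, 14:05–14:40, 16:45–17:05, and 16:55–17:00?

Covered (merged): 12:25–14:50, 16:45–17:05.
Complement within 12:10–17:25: 12:10–12:25, 14:50–16:45, 17:05–17:25.

12:10–12:25, 14:50–16:45, 17:05–17:25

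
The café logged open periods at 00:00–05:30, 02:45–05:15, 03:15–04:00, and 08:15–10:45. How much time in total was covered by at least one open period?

8 h

Merged: 00:00–05:30, 08:15–10:45.
Lengths: 5 h 30 min + 2 h 30 min = 8 h.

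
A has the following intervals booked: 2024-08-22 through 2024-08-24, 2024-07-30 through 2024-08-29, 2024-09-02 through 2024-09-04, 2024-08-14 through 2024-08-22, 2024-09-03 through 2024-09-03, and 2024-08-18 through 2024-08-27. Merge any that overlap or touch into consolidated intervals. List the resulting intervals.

2024-07-30 through 2024-08-29, 2024-09-02 through 2024-09-04

Sort by start: 2024-07-30 through 2024-08-29, 2024-08-14 through 2024-08-22, 2024-08-18 through 2024-08-27, 2024-08-22 through 2024-08-24, 2024-09-02 through 2024-09-04, 2024-09-03 through 2024-09-03.
2024-08-14 through 2024-08-22 overlaps/touches 2024-07-30 through 2024-08-29 → extend to 2024-07-30 through 2024-08-29.
2024-08-18 through 2024-08-27 overlaps/touches 2024-07-30 through 2024-08-29 → extend to 2024-07-30 through 2024-08-29.
2024-08-22 through 2024-08-24 overlaps/touches 2024-07-30 through 2024-08-29 → extend to 2024-07-30 through 2024-08-29.
2024-09-02 through 2024-09-04 is disjoint → start new block.
2024-09-03 through 2024-09-03 overlaps/touches 2024-09-02 through 2024-09-04 → extend to 2024-09-02 through 2024-09-04.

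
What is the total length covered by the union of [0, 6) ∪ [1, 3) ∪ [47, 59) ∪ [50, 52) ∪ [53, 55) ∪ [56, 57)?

18

Merged: [0, 6), [47, 59).
Lengths: 6 + 12 = 18.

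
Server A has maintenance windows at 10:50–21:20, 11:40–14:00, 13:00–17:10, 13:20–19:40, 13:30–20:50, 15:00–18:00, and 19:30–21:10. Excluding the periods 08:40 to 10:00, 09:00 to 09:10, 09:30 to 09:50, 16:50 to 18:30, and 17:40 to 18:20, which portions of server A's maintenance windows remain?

10:50–16:50, 18:30–21:20

Merge the first list: 10:50–21:20.
Merge the second list: 08:40–10:00, 16:50–18:30.
10:50–21:20 \ B = 10:50–16:50, 18:30–21:20.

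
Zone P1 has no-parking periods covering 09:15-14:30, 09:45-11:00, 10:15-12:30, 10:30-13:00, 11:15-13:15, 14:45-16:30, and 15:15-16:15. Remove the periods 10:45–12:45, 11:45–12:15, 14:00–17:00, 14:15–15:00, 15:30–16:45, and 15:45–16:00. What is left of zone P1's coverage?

09:15–10:45, 12:45–14:00

A, merged: 09:15–14:30, 14:45–16:30.
B, merged: 10:45–12:45, 14:00–17:00.
09:15–14:30 with B removed leaves 09:15–10:45, 12:45–14:00.
14:45–16:30 lies entirely inside B → drops out.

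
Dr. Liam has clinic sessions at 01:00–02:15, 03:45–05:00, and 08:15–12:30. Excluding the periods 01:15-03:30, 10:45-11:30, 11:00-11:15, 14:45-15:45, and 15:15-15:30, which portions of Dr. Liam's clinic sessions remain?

Second set merges to 01:15–03:30, 10:45–11:30, 14:45–15:45.
01:00–02:15 minus B → 01:00–01:15.
03:45–05:00: no B overlap → unchanged.
08:15–12:30 minus B → 08:15–10:45, 11:30–12:30.

01:00–01:15, 03:45–05:00, 08:15–10:45, 11:30–12:30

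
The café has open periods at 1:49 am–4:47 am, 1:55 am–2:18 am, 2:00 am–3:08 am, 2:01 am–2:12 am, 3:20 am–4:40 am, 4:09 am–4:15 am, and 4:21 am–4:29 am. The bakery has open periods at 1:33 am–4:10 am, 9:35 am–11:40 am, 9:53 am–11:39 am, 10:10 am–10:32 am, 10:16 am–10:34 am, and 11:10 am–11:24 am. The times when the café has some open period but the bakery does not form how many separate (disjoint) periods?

First set merges to 1:49 am–4:47 am.
Second set merges to 1:33 am–4:10 am, 9:35 am–11:40 am.
A \ B = 4:10 am–4:47 am.
That is 1 disjoint piece.

1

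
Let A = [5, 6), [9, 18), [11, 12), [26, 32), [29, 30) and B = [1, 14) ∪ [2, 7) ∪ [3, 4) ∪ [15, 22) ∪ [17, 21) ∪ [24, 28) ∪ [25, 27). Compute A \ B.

[14, 15) ∪ [28, 32)

First set merges to [5, 6), [9, 18), [26, 32).
Second set merges to [1, 14), [15, 22), [24, 28).
[5, 6): entirely removed.
[9, 18) \ B = [14, 15).
[26, 32) \ B = [28, 32).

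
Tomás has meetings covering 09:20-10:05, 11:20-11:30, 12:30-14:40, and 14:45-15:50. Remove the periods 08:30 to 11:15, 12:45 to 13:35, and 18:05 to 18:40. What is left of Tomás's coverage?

09:20–10:05: entirely removed.
11:20–11:30: nothing removed.
12:30–14:40 \ B = 12:30–12:45, 13:35–14:40.
14:45–15:50: nothing removed.

11:20–11:30, 12:30–12:45, 13:35–14:40, 14:45–15:50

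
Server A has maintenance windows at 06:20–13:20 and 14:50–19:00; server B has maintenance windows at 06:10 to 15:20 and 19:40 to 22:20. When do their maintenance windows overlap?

06:20–13:20, 14:50–15:20

06:20–13:20 overlaps B on 06:20–13:20.
14:50–19:00 overlaps B on 14:50–15:20.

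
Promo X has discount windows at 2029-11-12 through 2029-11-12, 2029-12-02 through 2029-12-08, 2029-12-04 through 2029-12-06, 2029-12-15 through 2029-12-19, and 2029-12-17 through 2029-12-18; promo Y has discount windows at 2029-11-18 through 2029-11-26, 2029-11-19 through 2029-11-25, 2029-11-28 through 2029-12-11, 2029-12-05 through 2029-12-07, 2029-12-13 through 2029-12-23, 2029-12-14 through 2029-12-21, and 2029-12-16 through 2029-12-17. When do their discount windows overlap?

2029-12-02 through 2029-12-08, 2029-12-15 through 2029-12-19

First set merges to 2029-11-12 through 2029-11-12, 2029-12-02 through 2029-12-08, 2029-12-15 through 2029-12-19.
Second set merges to 2029-11-18 through 2029-11-26, 2029-11-28 through 2029-12-11, 2029-12-13 through 2029-12-23.
2029-11-12 through 2029-11-12 falls entirely outside B.
2029-12-02 through 2029-12-08 overlaps B on 2029-12-02 through 2029-12-08.
2029-12-15 through 2029-12-19 overlaps B on 2029-12-15 through 2029-12-19.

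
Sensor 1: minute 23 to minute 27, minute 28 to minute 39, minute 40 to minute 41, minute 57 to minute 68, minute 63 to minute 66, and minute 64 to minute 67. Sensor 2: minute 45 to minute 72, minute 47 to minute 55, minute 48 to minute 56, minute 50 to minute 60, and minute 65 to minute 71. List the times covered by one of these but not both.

minute 23 to minute 27, minute 28 to minute 39, minute 40 to minute 41, minute 45 to minute 57, minute 68 to minute 72

Merge the first list: minute 23 to minute 27, minute 28 to minute 39, minute 40 to minute 41, minute 57 to minute 68.
Merge the second list: minute 45 to minute 72.
A \ B = minute 23 to minute 27, minute 28 to minute 39, minute 40 to minute 41.
B \ A = minute 45 to minute 57, minute 68 to minute 72.
Union of the two gives the symmetric difference.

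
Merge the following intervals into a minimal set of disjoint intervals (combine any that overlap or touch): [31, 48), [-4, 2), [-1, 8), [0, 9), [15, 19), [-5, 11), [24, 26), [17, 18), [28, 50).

[-5, 11) ∪ [15, 19) ∪ [24, 26) ∪ [28, 50)

Sort by start: [-5, 11), [-4, 2), [-1, 8), [0, 9), [15, 19), [17, 18), [24, 26), [28, 50), [31, 48).
[-4, 2) overlaps/touches [-5, 11) → extend to [-5, 11).
[-1, 8) overlaps/touches [-5, 11) → extend to [-5, 11).
[0, 9) overlaps/touches [-5, 11) → extend to [-5, 11).
[15, 19) is disjoint → start new block.
[17, 18) overlaps/touches [15, 19) → extend to [15, 19).
[24, 26) is disjoint → start new block.
[28, 50) is disjoint → start new block.
[31, 48) overlaps/touches [28, 50) → extend to [28, 50).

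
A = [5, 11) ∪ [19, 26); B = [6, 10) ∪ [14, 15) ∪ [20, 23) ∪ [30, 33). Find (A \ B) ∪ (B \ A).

[5, 6) ∪ [10, 11) ∪ [14, 15) ∪ [19, 20) ∪ [23, 26) ∪ [30, 33)

Only in the first: [5, 6), [10, 11), [19, 20), [23, 26).
Only in the second: [14, 15), [30, 33).
Together these are the periods covered by exactly one.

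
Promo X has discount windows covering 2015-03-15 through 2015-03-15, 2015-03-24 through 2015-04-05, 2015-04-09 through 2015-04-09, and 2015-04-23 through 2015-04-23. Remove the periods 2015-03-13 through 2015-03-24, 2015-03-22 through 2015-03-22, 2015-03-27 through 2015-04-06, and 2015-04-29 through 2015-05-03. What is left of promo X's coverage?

Merge the second list: 2015-03-13 through 2015-03-24, 2015-03-27 through 2015-04-06, 2015-04-29 through 2015-05-03.
2015-03-15 through 2015-03-15: entirely removed.
2015-03-24 through 2015-04-05 \ B = 2015-03-25 through 2015-03-26.
2015-04-09 through 2015-04-09: nothing removed.
2015-04-23 through 2015-04-23: nothing removed.

2015-03-25 through 2015-03-26, 2015-04-09 through 2015-04-09, 2015-04-23 through 2015-04-23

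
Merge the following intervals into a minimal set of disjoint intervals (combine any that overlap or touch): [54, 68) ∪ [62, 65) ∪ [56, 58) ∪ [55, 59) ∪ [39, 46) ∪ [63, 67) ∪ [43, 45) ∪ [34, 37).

[34, 37) ∪ [39, 46) ∪ [54, 68)

Sort by start: [34, 37), [39, 46), [43, 45), [54, 68), [55, 59), [56, 58), [62, 65), [63, 67).
[39, 46) is disjoint → start new block.
[43, 45) overlaps/touches [39, 46) → extend to [39, 46).
[54, 68) is disjoint → start new block.
[55, 59) overlaps/touches [54, 68) → extend to [54, 68).
[56, 58) overlaps/touches [54, 68) → extend to [54, 68).
[62, 65) overlaps/touches [54, 68) → extend to [54, 68).
[63, 67) overlaps/touches [54, 68) → extend to [54, 68).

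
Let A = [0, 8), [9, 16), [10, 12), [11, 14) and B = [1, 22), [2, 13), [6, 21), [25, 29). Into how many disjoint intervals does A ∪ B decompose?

Merge the first list: [0, 8), [9, 16).
Merge the second list: [1, 22), [25, 29).
A ∪ B = [0, 22), [25, 29).
That is 2 disjoint pieces.

2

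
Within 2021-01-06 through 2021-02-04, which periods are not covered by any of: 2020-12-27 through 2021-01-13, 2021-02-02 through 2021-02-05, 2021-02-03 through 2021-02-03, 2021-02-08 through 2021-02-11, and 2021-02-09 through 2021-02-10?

The merged coverage is 2020-12-27 through 2021-01-13, 2021-02-02 through 2021-02-05, 2021-02-08 through 2021-02-11.
Gaps within 2021-01-06 through 2021-02-04: 2021-01-14 through 2021-02-01.

2021-01-14 through 2021-02-01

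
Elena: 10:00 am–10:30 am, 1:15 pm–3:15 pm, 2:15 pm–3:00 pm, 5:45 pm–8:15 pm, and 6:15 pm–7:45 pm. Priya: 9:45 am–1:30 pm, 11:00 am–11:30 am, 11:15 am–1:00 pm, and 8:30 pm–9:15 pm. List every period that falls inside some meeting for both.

First set merges to 10:00 am–10:30 am, 1:15 pm–3:15 pm, 5:45 pm–8:15 pm.
Second set merges to 9:45 am–1:30 pm, 8:30 pm–9:15 pm.
10:00 am–10:30 am overlaps B on 10:00 am–10:30 am.
1:15 pm–3:15 pm overlaps B on 1:15 pm–1:30 pm.
5:45 pm–8:15 pm falls entirely outside B.

10:00 am–10:30 am, 1:15 pm–1:30 pm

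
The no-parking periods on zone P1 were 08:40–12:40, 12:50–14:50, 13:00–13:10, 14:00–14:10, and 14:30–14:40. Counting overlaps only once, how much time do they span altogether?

6 h

Merged: 08:40–12:40, 12:50–14:50.
Lengths: 4 h + 2 h = 6 h.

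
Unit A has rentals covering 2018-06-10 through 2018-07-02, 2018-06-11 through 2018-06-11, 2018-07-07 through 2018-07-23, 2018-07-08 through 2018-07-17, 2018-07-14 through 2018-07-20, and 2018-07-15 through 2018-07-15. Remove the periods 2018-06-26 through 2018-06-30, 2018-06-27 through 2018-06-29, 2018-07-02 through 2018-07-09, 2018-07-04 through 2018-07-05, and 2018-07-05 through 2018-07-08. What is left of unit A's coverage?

2018-06-10 through 2018-06-25, 2018-07-01 through 2018-07-01, 2018-07-10 through 2018-07-23

A, merged: 2018-06-10 through 2018-07-02, 2018-07-07 through 2018-07-23.
B, merged: 2018-06-26 through 2018-06-30, 2018-07-02 through 2018-07-09.
2018-06-10 through 2018-07-02 minus B → 2018-06-10 through 2018-06-25, 2018-07-01 through 2018-07-01.
2018-07-07 through 2018-07-23 minus B → 2018-07-10 through 2018-07-23.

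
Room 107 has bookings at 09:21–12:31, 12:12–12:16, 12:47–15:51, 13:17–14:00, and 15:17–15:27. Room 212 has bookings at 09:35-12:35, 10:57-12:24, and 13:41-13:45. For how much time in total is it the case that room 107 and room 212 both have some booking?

A, merged: 09:21–12:31, 12:47–15:51.
B, merged: 09:35–12:35, 13:41–13:45.
A ∩ B = 09:35–12:31, 13:41–13:45.
Total: 2 h 56 min + 4 min = 3 h.

3 h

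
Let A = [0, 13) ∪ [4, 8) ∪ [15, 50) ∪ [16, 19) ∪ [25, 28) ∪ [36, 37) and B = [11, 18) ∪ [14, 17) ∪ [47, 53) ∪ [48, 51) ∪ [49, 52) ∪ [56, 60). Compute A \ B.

[0, 11) ∪ [18, 47)

Merge the first list: [0, 13), [15, 50).
Merge the second list: [11, 18), [47, 53), [56, 60).
[0, 13) with B removed leaves [0, 11).
[15, 50) with B removed leaves [18, 47).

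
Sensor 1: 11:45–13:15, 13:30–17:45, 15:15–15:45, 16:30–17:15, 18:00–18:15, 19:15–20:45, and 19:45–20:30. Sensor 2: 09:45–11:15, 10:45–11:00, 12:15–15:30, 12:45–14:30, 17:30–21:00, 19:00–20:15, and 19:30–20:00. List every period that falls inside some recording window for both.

A, merged: 11:45–13:15, 13:30–17:45, 18:00–18:15, 19:15–20:45.
B, merged: 09:45–11:15, 12:15–15:30, 17:30–21:00.
11:45–13:15 overlaps B on 12:15–13:15.
13:30–17:45 overlaps B on 13:30–15:30, 17:30–17:45.
18:00–18:15 overlaps B on 18:00–18:15.
19:15–20:45 overlaps B on 19:15–20:45.

12:15–13:15, 13:30–15:30, 17:30–17:45, 18:00–18:15, 19:15–20:45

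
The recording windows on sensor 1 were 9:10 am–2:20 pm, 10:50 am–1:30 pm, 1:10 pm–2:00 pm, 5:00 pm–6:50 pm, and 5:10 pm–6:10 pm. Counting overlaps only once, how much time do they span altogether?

7 h

Merged: 9:10 am–2:20 pm, 5:00 pm–6:50 pm.
Lengths: 5 h 10 min + 1 h 50 min = 7 h.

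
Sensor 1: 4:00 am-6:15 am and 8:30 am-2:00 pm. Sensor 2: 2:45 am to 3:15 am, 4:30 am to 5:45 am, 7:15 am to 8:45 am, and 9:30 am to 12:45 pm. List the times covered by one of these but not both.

2:45 am-3:15 am, 4:00 am-4:30 am, 5:45 am-6:15 am, 7:15 am-8:30 am, 8:45 am-9:30 am, 12:45 pm-2:00 pm

A \ B = 4:00 am-4:30 am, 5:45 am-6:15 am, 8:45 am-9:30 am, 12:45 pm-2:00 pm.
B \ A = 2:45 am-3:15 am, 7:15 am-8:30 am.
Union of the two gives the symmetric difference.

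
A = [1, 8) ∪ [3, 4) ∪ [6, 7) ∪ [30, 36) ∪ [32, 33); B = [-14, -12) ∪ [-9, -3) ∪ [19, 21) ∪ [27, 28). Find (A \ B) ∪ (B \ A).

[-14, -12) ∪ [-9, -3) ∪ [1, 8) ∪ [19, 21) ∪ [27, 28) ∪ [30, 36)

First set merges to [1, 8), [30, 36).
A \ B = [1, 8), [30, 36).
B \ A = [-14, -12), [-9, -3), [19, 21), [27, 28).
Union of the two gives the symmetric difference.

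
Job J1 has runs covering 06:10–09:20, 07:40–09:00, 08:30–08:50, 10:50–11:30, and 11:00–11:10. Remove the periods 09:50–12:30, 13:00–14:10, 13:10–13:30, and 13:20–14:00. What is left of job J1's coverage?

Merge the first list: 06:10–09:20, 10:50–11:30.
Merge the second list: 09:50–12:30, 13:00–14:10.
06:10–09:20: nothing removed.
10:50–11:30: entirely removed.

06:10–09:20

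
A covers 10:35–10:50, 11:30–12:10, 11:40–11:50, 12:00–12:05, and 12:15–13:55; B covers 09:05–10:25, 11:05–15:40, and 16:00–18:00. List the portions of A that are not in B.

First set merges to 10:35–10:50, 11:30–12:10, 12:15–13:55.
10:35–10:50 is untouched.
11:30–12:10 lies entirely inside B → drops out.
12:15–13:55 lies entirely inside B → drops out.

10:35–10:50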